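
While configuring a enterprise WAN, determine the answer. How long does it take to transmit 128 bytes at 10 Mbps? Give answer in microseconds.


Given: packet = 128 bytes, bandwidth = 10 Mbps
Packet in bits = 128 * 8 = 1024 bits
Bandwidth = 10 * 10^6 = 10000000 bps
Time = 1024 / 10000000 seconds
Time in us = 1024 * 10^6 / 10000000 = 102.4

102.4


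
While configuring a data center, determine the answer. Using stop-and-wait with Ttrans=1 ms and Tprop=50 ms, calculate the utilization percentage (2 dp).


Given: Ttrans = 1 ms, Tprop = 50 ms
RTT = 2 * Tprop = 2 * 50 = 100 ms
U = Ttrans / (Ttrans + RTT)
U = 1 / (1 + 100)
U = 1 / 101 = 0.009901
U% = 0.99%

0.99


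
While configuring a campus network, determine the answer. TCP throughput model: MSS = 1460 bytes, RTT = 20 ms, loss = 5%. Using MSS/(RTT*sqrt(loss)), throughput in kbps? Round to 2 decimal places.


Given: MSS = 1460 bytes, RTT = 20 ms, loss = 5%
RTT in seconds = 20 / 1000 = 0.02
Loss rate = 5% = 0.05
sqrt(loss) = sqrt(0.05) = 0.223606797750
Throughput (bytes/s) = 1460 / (0.02 * 0.223606797750) = 326465.9247
Throughput (kbps) = 326465.9247 * 8 / 1000 = 2611.727398 -> 2611.73 kbps (2 dp)

2611.73


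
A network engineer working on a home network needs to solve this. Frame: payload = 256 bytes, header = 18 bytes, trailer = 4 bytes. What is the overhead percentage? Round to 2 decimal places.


Given: payload = 256 B, header = 18 B, trailer = 4 B
Overhead bytes = header + trailer = 18 + 4 = 22
Total frame = payload + overhead = 256 + 22 = 278
Overhead % = 22 / 278 * 100 = 7.9137% -> 7.91% (2 dp)

7.91


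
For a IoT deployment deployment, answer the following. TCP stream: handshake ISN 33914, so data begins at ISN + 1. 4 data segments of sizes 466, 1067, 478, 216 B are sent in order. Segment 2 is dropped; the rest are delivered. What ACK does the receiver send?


SYN uses sequence number 33914; first data byte = ISN + 1 = 33915.
Segment 1: SEQ = 33915, len = 466 B, covers [33915, 34380]
Segment 2: SEQ = 34381, len = 1067 B, covers [34381, 35447] [LOST]
Segment 3: SEQ = 35448, len = 478 B, covers [35448, 35925]
Segment 4: SEQ = 35926, len = 216 B, covers [35926, 36141]
In-order data received: bytes [33915, 34380] (segments 1..1).
Segment 2 missing -> gap begins at byte 34381; later segments buffered out of order.
Cumulative ACK = next expected in-order byte = 33915 + 466 = 34381

34381


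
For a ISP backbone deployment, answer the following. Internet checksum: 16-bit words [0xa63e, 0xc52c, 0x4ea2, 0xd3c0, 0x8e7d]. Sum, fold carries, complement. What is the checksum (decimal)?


Given words: [0xa63e, 0xc52c, 0x4ea2, 0xd3c0, 0x8e7d]
Step 1: Sum all words
Raw sum = 42558 + 50476 + 20130 + 54208 + 36477 = 203849
Step 2: Fold carry: (7241 + 3) = 7244
One's complement = ~7244 & 0xFFFF = 58291

58291


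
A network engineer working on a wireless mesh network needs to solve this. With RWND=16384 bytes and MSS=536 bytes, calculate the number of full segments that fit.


Given: RWND = 16384 bytes, MSS = 536 bytes
Full segments = floor(RWND / MSS)
Full segments = floor(16384 / 536)
Full segments = floor(30.5672) = 30

30


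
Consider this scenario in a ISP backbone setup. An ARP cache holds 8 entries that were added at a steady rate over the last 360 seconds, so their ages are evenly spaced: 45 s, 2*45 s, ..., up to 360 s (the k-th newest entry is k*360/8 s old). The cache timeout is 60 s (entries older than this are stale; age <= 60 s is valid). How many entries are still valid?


Ages are k * 360/8 s for k = 1..8 (spacing = 45.0000 s).
Entry k is valid iff k * 360/8 <= 60 iff k <= 8 * 60 / 360 = 1.3333
n_valid = floor(1.3333) = 1
(n_stale = 8 - 1 = 7)

1


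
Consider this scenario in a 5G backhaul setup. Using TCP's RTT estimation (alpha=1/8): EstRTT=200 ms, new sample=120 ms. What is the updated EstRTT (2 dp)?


Given: EstRTT = 200 ms, SampleRTT = 120 ms, alpha = 1/8
New EstRTT = (1 - alpha) * EstRTT + alpha * SampleRTT
(7/8) * 200 = 175
(1/8) * 120 = 15
New EstRTT = 175 + 15 = 190 ms -> 190.00 ms (2 dp)

190.00


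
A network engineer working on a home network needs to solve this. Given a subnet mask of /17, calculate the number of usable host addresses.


Given: subnet mask /17
Host bits = 32 - 17 = 15
Total addresses = 2^15 = 32768
Usable hosts = 32768 - 2 (network + broadcast) = 32766

32766


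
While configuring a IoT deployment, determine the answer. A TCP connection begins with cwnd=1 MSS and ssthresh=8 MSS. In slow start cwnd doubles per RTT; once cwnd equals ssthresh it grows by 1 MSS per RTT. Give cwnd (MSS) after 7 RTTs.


RTT 0: cwnd = 1 MSS (initial)
RTT 1: cwnd = 2 MSS (slow start, doubled)
RTT 2: cwnd = 4 MSS (slow start, doubled)
RTT 3: cwnd = 8 MSS (slow start, doubled)
RTT 4: cwnd = 9 MSS (congestion avoidance, +1)
RTT 5: cwnd = 10 MSS (congestion avoidance, +1)
RTT 6: cwnd = 11 MSS (congestion avoidance, +1)
RTT 7: cwnd = 12 MSS (congestion avoidance, +1)

12


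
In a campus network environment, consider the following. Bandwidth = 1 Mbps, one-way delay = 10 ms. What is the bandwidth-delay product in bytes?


Given: bandwidth = 1 Mbps, delay = 10 ms
BDP in bits = 1 * 10^6 * 10 / 1000
BDP in bits = 10000
BDP in bytes = 10000 / 8 = 1250

1250


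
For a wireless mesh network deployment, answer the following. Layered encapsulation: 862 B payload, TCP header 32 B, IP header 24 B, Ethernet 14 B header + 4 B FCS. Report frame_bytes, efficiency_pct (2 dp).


TCP segment = 862 + 32 = 894 B
IP packet = 894 + 24 = 918 B
Ethernet frame = 918 + 14 + 4 = 936 B
Efficiency = app / frame = 862 / 936 = 0.920940 = 92.0940% -> 92.09% (2 dp)

936, 92.09


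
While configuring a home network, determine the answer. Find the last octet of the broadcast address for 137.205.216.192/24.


Given: IP = 137.205.216.192, prefix = /24
Host bits = 32 - 24 = 8
Network last octet = 192 AND mask = 0
Host part size = 2^8 - 1 = 255
Broadcast last octet = 0 OR 255 = 255

255


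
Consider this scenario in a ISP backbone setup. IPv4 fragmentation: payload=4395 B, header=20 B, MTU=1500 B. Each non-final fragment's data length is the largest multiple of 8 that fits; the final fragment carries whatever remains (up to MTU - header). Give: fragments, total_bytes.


Max data per non-final fragment = floor((MTU - header)/8)*8 = floor((1500 - 20)/8)*8 = floor(1480/8)*8 = 1480 B
Final fragment needs no 8-byte alignment: it can carry up to MTU - header = 1480 B
Non-final fragments needed = ceil((payload - 1480) / 1480) = ceil(2915/1480) = ceil(1.9696) = 2
Number of fragments = 2 + 1 = 3
Fragment sizes (data): 2 * 1480 B + 1435 B (last, 1435 <= 1480 OK)
Total bytes sent = payload + n_frags * header = 4395 + 3*20 = 4395 + 60 = 4455 B

3, 4455


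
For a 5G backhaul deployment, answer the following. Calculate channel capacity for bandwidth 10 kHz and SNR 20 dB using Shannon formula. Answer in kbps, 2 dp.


Given: B = 10 kHz, SNR = 20 dB
SNR linear = 10^(20/10) = 100
1 + SNR = 101
log2(101) = 6.6582114828
C = 10 * 1000 * 6.6582114828 = 66582.1148 bps
C = 66.582115 kbps -> 66.58 kbps (2 dp)

66.58


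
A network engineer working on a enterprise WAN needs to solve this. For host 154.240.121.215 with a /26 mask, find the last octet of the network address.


Given: IP = 154.240.121.215, prefix = /26
Subnet mask = 255.255.255.192
Last octet of IP: 215
Last octet of mask: 192
Network last octet = 215 AND 192 = 192

192


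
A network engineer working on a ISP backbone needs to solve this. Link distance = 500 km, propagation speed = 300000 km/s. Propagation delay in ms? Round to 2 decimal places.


Given: distance = 500 km, speed = 300000 km/s
Delay = distance / speed = 500 / 300000 seconds
Delay in ms = 500 * 1000 / 300000
Delay = 1.6667 ms
Rounded to 2 dp = 1.67 ms

1.67


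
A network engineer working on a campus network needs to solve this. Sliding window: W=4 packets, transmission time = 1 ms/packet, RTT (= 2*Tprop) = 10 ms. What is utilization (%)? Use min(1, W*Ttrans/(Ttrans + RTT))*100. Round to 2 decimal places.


Given: W = 4, Ttrans = 1 ms, RTT = 10 ms (= 2 * Tprop, Tprop = 5 ms)
Cycle time = Ttrans + RTT = 1 + 10 = 11 ms (first packet sent until its ACK returns)
W * Ttrans = 4 * 1 = 4 ms of sending per cycle
W * Ttrans / (Ttrans + RTT) = 4 / 11 = 0.363636
U = min(1, 0.363636) = 0.363636
U% = 36.36%

36.36


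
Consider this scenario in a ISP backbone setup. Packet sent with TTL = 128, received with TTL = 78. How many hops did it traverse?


Given: initial TTL = 128, received TTL = 78
Hops = initial TTL - received TTL
Hops = 128 - 78 = 50

50


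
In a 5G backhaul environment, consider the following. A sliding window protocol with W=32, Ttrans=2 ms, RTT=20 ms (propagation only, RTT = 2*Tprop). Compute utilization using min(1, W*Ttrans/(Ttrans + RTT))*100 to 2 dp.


Given: W = 32, Ttrans = 2 ms, RTT = 20 ms (= 2 * Tprop, Tprop = 10 ms)
Cycle time = Ttrans + RTT = 2 + 20 = 22 ms (first packet sent until its ACK returns)
W * Ttrans = 32 * 2 = 64 ms of sending per cycle
W * Ttrans / (Ttrans + RTT) = 64 / 22 = 2.909091
U = min(1, 2.909091) = 1.000000
U% = 100.00%

100.00


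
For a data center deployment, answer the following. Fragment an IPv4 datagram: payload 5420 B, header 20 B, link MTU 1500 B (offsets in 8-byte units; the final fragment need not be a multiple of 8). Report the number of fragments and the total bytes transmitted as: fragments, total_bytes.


Max data per non-final fragment = floor((MTU - header)/8)*8 = floor((1500 - 20)/8)*8 = floor(1480/8)*8 = 1480 B
Final fragment needs no 8-byte alignment: it can carry up to MTU - header = 1480 B
Non-final fragments needed = ceil((payload - 1480) / 1480) = ceil(3940/1480) = ceil(2.6622) = 3
Number of fragments = 3 + 1 = 4
Fragment sizes (data): 3 * 1480 B + 980 B (last, 980 <= 1480 OK)
Total bytes sent = payload + n_frags * header = 5420 + 4*20 = 5420 + 80 = 5500 B

4, 5500


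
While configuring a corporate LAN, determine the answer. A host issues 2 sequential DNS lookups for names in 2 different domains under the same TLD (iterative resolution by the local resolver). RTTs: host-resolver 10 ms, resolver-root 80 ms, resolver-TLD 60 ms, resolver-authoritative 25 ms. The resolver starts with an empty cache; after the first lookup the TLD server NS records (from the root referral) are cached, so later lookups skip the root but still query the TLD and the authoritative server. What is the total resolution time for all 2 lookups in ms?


Lookup 1 (cold cache): local + root + TLD + auth = 10 + 80 + 60 + 25 = 175 ms
Lookups 2..2 (TLD NS cached -> skip root; new domain -> still ask TLD and auth): local + TLD + auth = 10 + 60 + 25 = 95 ms each
Remaining 1 lookups: 1 * 95 = 95 ms
Total = 175 + 95 = 270 ms

270


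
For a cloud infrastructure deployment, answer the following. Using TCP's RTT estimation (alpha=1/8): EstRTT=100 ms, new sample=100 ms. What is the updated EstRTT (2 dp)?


Given: EstRTT = 100 ms, SampleRTT = 100 ms, alpha = 1/8
New EstRTT = (1 - alpha) * EstRTT + alpha * SampleRTT
(7/8) * 100 = 87.5
(1/8) * 100 = 12.5
New EstRTT = 87.5 + 12.5 = 100 ms -> 100.00 ms (2 dp)

100.00


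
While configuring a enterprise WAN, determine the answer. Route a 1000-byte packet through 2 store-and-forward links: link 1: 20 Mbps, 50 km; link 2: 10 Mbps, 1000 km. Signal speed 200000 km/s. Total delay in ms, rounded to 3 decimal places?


Packet = 1000 bytes = 8000 bits. Store-and-forward: sum (t_trans + t_prop) per link.
Link 1: t_trans = 8000/(20*10^6) s = 0.4000 ms; t_prop = 50/200000 s = 0.2500 ms; subtotal = 0.6500 ms
Link 2: t_trans = 8000/(10*10^6) s = 0.8000 ms; t_prop = 1000/200000 s = 5.0000 ms; subtotal = 5.8000 ms
End-to-end = 0.6500 + 5.8000 = 6.4500 ms -> 6.450 ms (3 dp)

6.450


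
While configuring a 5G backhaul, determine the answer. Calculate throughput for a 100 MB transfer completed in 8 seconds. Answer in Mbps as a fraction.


Given: file = 100 MB, time = 8 s
File in Mb = 100 * 8 = 800 Mb
Throughput = 800 / 8 Mbps
Throughput = 100 Mbps

100


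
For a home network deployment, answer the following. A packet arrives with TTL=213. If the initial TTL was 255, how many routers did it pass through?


Given: initial TTL = 255, received TTL = 213
Hops = initial TTL - received TTL
Hops = 255 - 213 = 42

42


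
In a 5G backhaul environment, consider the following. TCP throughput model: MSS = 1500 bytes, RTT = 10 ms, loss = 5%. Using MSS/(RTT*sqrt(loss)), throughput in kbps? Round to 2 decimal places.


Given: MSS = 1500 bytes, RTT = 10 ms, loss = 5%
RTT in seconds = 10 / 1000 = 0.01
Loss rate = 5% = 0.05
sqrt(loss) = sqrt(0.05) = 0.223606797750
Throughput (bytes/s) = 1500 / (0.01 * 0.223606797750) = 670820.3932
Throughput (kbps) = 670820.3932 * 8 / 1000 = 5366.563146 -> 5366.56 kbps (2 dp)

5366.56


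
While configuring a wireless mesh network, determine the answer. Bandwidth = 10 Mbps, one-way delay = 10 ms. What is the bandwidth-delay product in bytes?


Given: bandwidth = 10 Mbps, delay = 10 ms
BDP in bits = 10 * 10^6 * 10 / 1000
BDP in bits = 100000
BDP in bytes = 100000 / 8 = 12500

12500


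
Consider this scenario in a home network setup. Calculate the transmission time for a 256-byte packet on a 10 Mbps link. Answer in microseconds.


Given: packet = 256 bytes, bandwidth = 10 Mbps
Packet in bits = 256 * 8 = 2048 bits
Bandwidth = 10 * 10^6 = 10000000 bps
Time = 2048 / 10000000 seconds
Time in us = 2048 * 10^6 / 10000000 = 204.8

204.8


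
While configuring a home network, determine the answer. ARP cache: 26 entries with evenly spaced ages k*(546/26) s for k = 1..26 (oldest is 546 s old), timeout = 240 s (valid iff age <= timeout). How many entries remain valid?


Ages are k * 546/26 s for k = 1..26 (spacing = 21.0000 s).
Entry k is valid iff k * 546/26 <= 240 iff k <= 26 * 240 / 546 = 11.4286
n_valid = floor(11.4286) = 11
(n_stale = 26 - 11 = 15)

11


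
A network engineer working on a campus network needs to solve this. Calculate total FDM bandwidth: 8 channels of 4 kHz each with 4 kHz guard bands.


Given: 8 channels, 4 kHz each, guard = 4 kHz
Channel bandwidth = 8 * 4 = 32 kHz
Guard bands = 7 gaps * 4 kHz = 28 kHz
Total = 32 + 28 = 60 kHz

60


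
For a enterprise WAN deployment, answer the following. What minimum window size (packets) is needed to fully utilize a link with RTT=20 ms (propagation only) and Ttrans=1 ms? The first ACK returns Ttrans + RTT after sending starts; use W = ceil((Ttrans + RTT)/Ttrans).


Given: Ttrans = 1 ms, RTT = 20 ms (= 2 * Tprop, Tprop = 10 ms)
Time until first ACK returns = Ttrans + RTT = 1 + 20 = 21 ms
Need W * Ttrans >= Ttrans + RTT  ->  W >= (Ttrans + RTT) / Ttrans
(Ttrans + RTT) / Ttrans = 21 / 1 = 21
W_min = ceil(21) = 21

21


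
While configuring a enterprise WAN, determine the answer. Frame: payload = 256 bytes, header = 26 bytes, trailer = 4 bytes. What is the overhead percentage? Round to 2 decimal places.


Given: payload = 256 B, header = 26 B, trailer = 4 B
Overhead bytes = header + trailer = 26 + 4 = 30
Total frame = payload + overhead = 256 + 30 = 286
Overhead % = 30 / 286 * 100 = 10.4895% -> 10.49% (2 dp)

10.49


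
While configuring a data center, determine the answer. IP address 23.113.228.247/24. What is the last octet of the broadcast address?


Given: IP = 23.113.228.247, prefix = /24
Host bits = 32 - 24 = 8
Network last octet = 247 AND mask = 0
Host part size = 2^8 - 1 = 255
Broadcast last octet = 0 OR 255 = 255

255


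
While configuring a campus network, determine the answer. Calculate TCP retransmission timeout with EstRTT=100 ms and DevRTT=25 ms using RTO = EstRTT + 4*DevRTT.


Given: EstRTT = 100 ms, DevRTT = 25 ms
Timeout = EstRTT + 4 * DevRTT
4 * DevRTT = 4 * 25 = 100
Timeout = 100 + 100 = 200 ms

200


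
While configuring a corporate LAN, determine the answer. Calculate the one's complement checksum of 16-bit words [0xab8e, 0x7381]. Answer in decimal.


Given words: [0xab8e, 0x7381]
Step 1: Sum all words
Raw sum = 43918 + 29569 = 73487
Step 2: Fold carry: (7951 + 1) = 7952
One's complement = ~7952 & 0xFFFF = 57583

57583


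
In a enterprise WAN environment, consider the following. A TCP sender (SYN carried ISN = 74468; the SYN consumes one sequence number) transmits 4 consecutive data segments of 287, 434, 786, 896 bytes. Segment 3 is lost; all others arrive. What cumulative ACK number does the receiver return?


SYN uses sequence number 74468; first data byte = ISN + 1 = 74469.
Segment 1: SEQ = 74469, len = 287 B, covers [74469, 74755]
Segment 2: SEQ = 74756, len = 434 B, covers [74756, 75189]
Segment 3: SEQ = 75190, len = 786 B, covers [75190, 75975] [LOST]
Segment 4: SEQ = 75976, len = 896 B, covers [75976, 76871]
In-order data received: bytes [74469, 75189] (segments 1..2).
Segment 3 missing -> gap begins at byte 75190; later segments buffered out of order.
Cumulative ACK = next expected in-order byte = 74469 + 287 + 434 = 75190

75190


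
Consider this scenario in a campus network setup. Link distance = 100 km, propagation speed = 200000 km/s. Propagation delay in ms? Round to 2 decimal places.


Given: distance = 100 km, speed = 200000 km/s
Delay = distance / speed = 100 / 200000 seconds
Delay in ms = 100 * 1000 / 200000
Delay = 0.5000 ms
Rounded to 2 dp = 0.50 ms

0.50


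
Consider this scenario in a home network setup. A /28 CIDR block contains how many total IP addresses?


Given: CIDR prefix /28
Host bits = 32 - 28 = 4
Total addresses = 2^4 = 16

16


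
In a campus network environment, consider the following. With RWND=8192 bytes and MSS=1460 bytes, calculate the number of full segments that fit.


Given: RWND = 8192 bytes, MSS = 1460 bytes
Full segments = floor(RWND / MSS)
Full segments = floor(8192 / 1460)
Full segments = floor(5.611) = 5

5


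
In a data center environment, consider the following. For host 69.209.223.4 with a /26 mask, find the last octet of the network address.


Given: IP = 69.209.223.4, prefix = /26
Subnet mask = 255.255.255.192
Last octet of IP: 4
Last octet of mask: 192
Network last octet = 4 AND 192 = 0

0


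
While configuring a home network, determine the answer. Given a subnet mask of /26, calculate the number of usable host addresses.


Given: subnet mask /26
Host bits = 32 - 26 = 6
Total addresses = 2^6 = 64
Usable hosts = 64 - 2 (network + broadcast) = 62

62


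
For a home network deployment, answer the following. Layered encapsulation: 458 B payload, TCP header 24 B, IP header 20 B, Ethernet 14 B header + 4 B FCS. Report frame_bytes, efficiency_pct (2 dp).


TCP segment = 458 + 24 = 482 B
IP packet = 482 + 20 = 502 B
Ethernet frame = 502 + 14 + 4 = 520 B
Efficiency = app / frame = 458 / 520 = 0.880769 = 88.0769% -> 88.08% (2 dp)

520, 88.08


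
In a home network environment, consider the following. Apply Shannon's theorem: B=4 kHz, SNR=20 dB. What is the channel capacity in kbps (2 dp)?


Given: B = 4 kHz, SNR = 20 dB
SNR linear = 10^(20/10) = 100
1 + SNR = 101
log2(101) = 6.6582114828
C = 4 * 1000 * 6.6582114828 = 26632.8459 bps
C = 26.632846 kbps -> 26.63 kbps (2 dp)

26.63


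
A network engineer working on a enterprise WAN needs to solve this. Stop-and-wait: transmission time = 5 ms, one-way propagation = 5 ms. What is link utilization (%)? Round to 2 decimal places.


Given: Ttrans = 5 ms, Tprop = 5 ms
RTT = 2 * Tprop = 2 * 5 = 10 ms
U = Ttrans / (Ttrans + RTT)
U = 5 / (5 + 10)
U = 5 / 15 = 0.333333
U% = 33.33%

33.33


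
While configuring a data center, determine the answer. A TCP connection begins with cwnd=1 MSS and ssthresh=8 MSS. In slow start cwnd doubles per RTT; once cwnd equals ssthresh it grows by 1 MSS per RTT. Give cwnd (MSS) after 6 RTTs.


RTT 0: cwnd = 1 MSS (initial)
RTT 1: cwnd = 2 MSS (slow start, doubled)
RTT 2: cwnd = 4 MSS (slow start, doubled)
RTT 3: cwnd = 8 MSS (slow start, doubled)
RTT 4: cwnd = 9 MSS (congestion avoidance, +1)
RTT 5: cwnd = 10 MSS (congestion avoidance, +1)
RTT 6: cwnd = 11 MSS (congestion avoidance, +1)

11


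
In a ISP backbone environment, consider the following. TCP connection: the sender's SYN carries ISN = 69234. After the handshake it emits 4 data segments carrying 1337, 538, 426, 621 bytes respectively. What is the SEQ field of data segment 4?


The SYN occupies sequence number ISN = 69234, so the first data byte is ISN + 1 = 69235.
SEQ of data segment i = (ISN + 1) + sum of payload sizes of segments 1..i-1.
Segment 1: SEQ = 69235, payload = 1337 bytes
Segment 2: SEQ = 70572, payload = 538 bytes
Segment 3: SEQ = 71110, payload = 426 bytes
Segment 4: SEQ = 71536, payload = 621 bytes
SEQ of segment 4 = 69235 + 1337 + 538 + 426 = 71536

71536


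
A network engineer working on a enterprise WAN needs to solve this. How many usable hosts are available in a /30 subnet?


Given: subnet mask /30
Host bits = 32 - 30 = 2
Total addresses = 2^2 = 4
Usable hosts = 4 - 2 (network + broadcast) = 2

2


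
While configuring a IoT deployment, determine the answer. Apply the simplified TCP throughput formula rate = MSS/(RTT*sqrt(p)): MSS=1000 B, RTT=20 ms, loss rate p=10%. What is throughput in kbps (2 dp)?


Given: MSS = 1000 bytes, RTT = 20 ms, loss = 10%
RTT in seconds = 20 / 1000 = 0.02
Loss rate = 10% = 0.1
sqrt(loss) = sqrt(0.1) = 0.316227766017
Throughput (bytes/s) = 1000 / (0.02 * 0.316227766017) = 158113.8830
Throughput (kbps) = 158113.8830 * 8 / 1000 = 1264.911064 -> 1264.91 kbps (2 dp)

1264.91


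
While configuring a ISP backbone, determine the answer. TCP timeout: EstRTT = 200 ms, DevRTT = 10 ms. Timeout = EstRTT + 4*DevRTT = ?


Given: EstRTT = 200 ms, DevRTT = 10 ms
Timeout = EstRTT + 4 * DevRTT
4 * DevRTT = 4 * 10 = 40
Timeout = 200 + 40 = 240 ms

240


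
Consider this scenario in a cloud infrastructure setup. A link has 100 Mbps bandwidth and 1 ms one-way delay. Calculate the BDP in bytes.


Given: bandwidth = 100 Mbps, delay = 1 ms
BDP in bits = 100 * 10^6 * 1 / 1000
BDP in bits = 100000
BDP in bytes = 100000 / 8 = 12500

12500


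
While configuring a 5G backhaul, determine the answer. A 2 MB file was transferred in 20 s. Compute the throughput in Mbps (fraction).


Given: file = 2 MB, time = 20 s
File in Mb = 2 * 8 = 16 Mb
Throughput = 16 / 20 Mbps
Throughput = 4/5 Mbps

4/5


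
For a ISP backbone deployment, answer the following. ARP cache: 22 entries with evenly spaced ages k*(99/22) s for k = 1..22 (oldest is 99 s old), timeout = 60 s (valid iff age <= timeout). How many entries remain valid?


Ages are k * 99/22 s for k = 1..22 (spacing = 4.5000 s).
Entry k is valid iff k * 99/22 <= 60 iff k <= 22 * 60 / 99 = 13.3333
n_valid = floor(13.3333) = 13
(n_stale = 22 - 13 = 9)

13


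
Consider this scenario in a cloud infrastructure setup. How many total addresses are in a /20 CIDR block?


Given: CIDR prefix /20
Host bits = 32 - 20 = 12
Total addresses = 2^12 = 4096

4096


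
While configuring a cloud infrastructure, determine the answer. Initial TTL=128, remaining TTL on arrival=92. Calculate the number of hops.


Given: initial TTL = 128, received TTL = 92
Hops = initial TTL - received TTL
Hops = 128 - 92 = 36

36


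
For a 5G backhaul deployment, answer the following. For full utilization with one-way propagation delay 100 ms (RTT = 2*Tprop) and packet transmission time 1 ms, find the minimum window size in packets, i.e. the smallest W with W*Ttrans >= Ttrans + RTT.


Given: Ttrans = 1 ms, RTT = 200 ms (= 2 * Tprop, Tprop = 100 ms)
Time until first ACK returns = Ttrans + RTT = 1 + 200 = 201 ms
Need W * Ttrans >= Ttrans + RTT  ->  W >= (Ttrans + RTT) / Ttrans
(Ttrans + RTT) / Ttrans = 201 / 1 = 201
W_min = ceil(201) = 201

201


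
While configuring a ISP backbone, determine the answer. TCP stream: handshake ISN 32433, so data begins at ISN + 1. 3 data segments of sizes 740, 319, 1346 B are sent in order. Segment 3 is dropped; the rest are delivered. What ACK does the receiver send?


SYN uses sequence number 32433; first data byte = ISN + 1 = 32434.
Segment 1: SEQ = 32434, len = 740 B, covers [32434, 33173]
Segment 2: SEQ = 33174, len = 319 B, covers [33174, 33492]
Segment 3: SEQ = 33493, len = 1346 B, covers [33493, 34838] [LOST]
In-order data received: bytes [32434, 33492] (segments 1..2).
Segment 3 missing -> gap begins at byte 33493.
Cumulative ACK = next expected in-order byte = 32434 + 740 + 319 = 33493

33493


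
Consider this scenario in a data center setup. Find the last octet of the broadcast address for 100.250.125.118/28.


Given: IP = 100.250.125.118, prefix = /28
Host bits = 32 - 28 = 4
Network last octet = 118 AND mask = 112
Host part size = 2^4 - 1 = 15
Broadcast last octet = 112 OR 15 = 127

127


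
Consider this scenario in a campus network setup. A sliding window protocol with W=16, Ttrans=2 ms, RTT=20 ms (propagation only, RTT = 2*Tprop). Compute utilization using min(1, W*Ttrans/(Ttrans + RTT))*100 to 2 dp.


Given: W = 16, Ttrans = 2 ms, RTT = 20 ms (= 2 * Tprop, Tprop = 10 ms)
Cycle time = Ttrans + RTT = 2 + 20 = 22 ms (first packet sent until its ACK returns)
W * Ttrans = 16 * 2 = 32 ms of sending per cycle
W * Ttrans / (Ttrans + RTT) = 32 / 22 = 1.454545
U = min(1, 1.454545) = 1.000000
U% = 100.00%

100.00


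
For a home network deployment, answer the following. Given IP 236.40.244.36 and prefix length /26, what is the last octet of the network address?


Given: IP = 236.40.244.36, prefix = /26
Subnet mask = 255.255.255.192
Last octet of IP: 36
Last octet of mask: 192
Network last octet = 36 AND 192 = 0

0


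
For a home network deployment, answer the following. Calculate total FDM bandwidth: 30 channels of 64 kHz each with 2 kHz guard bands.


Given: 30 channels, 64 kHz each, guard = 2 kHz
Channel bandwidth = 30 * 64 = 1920 kHz
Guard bands = 29 gaps * 2 kHz = 58 kHz
Total = 1920 + 58 = 1978 kHz

1978


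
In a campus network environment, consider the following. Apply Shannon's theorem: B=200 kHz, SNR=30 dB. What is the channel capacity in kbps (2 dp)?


Given: B = 200 kHz, SNR = 30 dB
SNR linear = 10^(30/10) = 1000
1 + SNR = 1001
log2(1001) = 9.9672262588
C = 200 * 1000 * 9.9672262588 = 1993445.2518 bps
C = 1993.445252 kbps -> 1993.45 kbps (2 dp)

1993.45


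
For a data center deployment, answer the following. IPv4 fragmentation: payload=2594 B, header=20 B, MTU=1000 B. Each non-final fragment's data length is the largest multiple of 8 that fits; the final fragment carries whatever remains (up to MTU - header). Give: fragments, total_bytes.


Max data per non-final fragment = floor((MTU - header)/8)*8 = floor((1000 - 20)/8)*8 = floor(980/8)*8 = 976 B
Final fragment needs no 8-byte alignment: it can carry up to MTU - header = 980 B
Non-final fragments needed = ceil((payload - 980) / 976) = ceil(1614/976) = ceil(1.6537) = 2
Number of fragments = 2 + 1 = 3
Fragment sizes (data): 2 * 976 B + 642 B (last, 642 <= 980 OK)
Total bytes sent = payload + n_frags * header = 2594 + 3*20 = 2594 + 60 = 2654 B

3, 2654


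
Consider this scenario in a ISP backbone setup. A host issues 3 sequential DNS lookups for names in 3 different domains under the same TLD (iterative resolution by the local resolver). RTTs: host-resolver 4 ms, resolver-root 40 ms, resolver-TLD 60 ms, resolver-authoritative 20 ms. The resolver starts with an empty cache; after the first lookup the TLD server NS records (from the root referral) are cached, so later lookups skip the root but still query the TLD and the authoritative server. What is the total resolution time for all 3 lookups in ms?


Lookup 1 (cold cache): local + root + TLD + auth = 4 + 40 + 60 + 20 = 124 ms
Lookups 2..3 (TLD NS cached -> skip root; new domain -> still ask TLD and auth): local + TLD + auth = 4 + 60 + 20 = 84 ms each
Remaining 2 lookups: 2 * 84 = 168 ms
Total = 124 + 168 = 292 ms

292


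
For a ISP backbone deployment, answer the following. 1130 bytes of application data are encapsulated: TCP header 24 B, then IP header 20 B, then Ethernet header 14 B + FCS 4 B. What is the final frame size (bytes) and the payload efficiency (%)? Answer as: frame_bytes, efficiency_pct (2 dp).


TCP segment = 1130 + 24 = 1154 B
IP packet = 1154 + 20 = 1174 B
Ethernet frame = 1174 + 14 + 4 = 1192 B
Efficiency = app / frame = 1130 / 1192 = 0.947987 = 94.7987% -> 94.80% (2 dp)

1192, 94.80


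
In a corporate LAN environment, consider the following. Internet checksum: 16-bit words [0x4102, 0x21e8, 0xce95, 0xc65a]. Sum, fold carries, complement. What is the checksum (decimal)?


Given words: [0x4102, 0x21e8, 0xce95, 0xc65a]
Step 1: Sum all words
Raw sum = 16642 + 8680 + 52885 + 50778 = 128985
Step 2: Fold carry: (63449 + 1) = 63450
One's complement = ~63450 & 0xFFFF = 2085

2085


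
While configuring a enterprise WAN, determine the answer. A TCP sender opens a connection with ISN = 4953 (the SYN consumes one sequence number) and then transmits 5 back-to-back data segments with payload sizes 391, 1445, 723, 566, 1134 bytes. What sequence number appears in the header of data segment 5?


The SYN occupies sequence number ISN = 4953, so the first data byte is ISN + 1 = 4954.
SEQ of data segment i = (ISN + 1) + sum of payload sizes of segments 1..i-1.
Segment 1: SEQ = 4954, payload = 391 bytes
Segment 2: SEQ = 5345, payload = 1445 bytes
Segment 3: SEQ = 6790, payload = 723 bytes
Segment 4: SEQ = 7513, payload = 566 bytes
Segment 5: SEQ = 8079, payload = 1134 bytes
SEQ of segment 5 = 4954 + 391 + 1445 + 723 + 566 = 8079

8079


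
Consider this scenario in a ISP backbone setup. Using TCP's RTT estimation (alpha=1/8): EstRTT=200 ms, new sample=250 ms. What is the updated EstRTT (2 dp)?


Given: EstRTT = 200 ms, SampleRTT = 250 ms, alpha = 1/8
New EstRTT = (1 - alpha) * EstRTT + alpha * SampleRTT
(7/8) * 200 = 175
(1/8) * 250 = 31.25
New EstRTT = 175 + 31.25 = 206.25 ms -> 206.25 ms (2 dp)

206.25


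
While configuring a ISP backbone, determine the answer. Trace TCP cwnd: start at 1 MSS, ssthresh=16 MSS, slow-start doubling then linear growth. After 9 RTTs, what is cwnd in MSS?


RTT 0: cwnd = 1 MSS (initial)
RTT 1: cwnd = 2 MSS (slow start, doubled)
RTT 2: cwnd = 4 MSS (slow start, doubled)
RTT 3: cwnd = 8 MSS (slow start, doubled)
RTT 4: cwnd = 16 MSS (slow start, doubled)
RTT 5: cwnd = 17 MSS (congestion avoidance, +1)
RTT 6: cwnd = 18 MSS (congestion avoidance, +1)
RTT 7: cwnd = 19 MSS (congestion avoidance, +1)
RTT 8: cwnd = 20 MSS (congestion avoidance, +1)
RTT 9: cwnd = 21 MSS (congestion avoidance, +1)

21


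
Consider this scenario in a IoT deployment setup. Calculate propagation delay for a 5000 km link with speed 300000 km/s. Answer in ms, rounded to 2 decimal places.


Given: distance = 5000 km, speed = 300000 km/s
Delay = distance / speed = 5000 / 300000 seconds
Delay in ms = 5000 * 1000 / 300000
Delay = 16.6667 ms
Rounded to 2 dp = 16.67 ms

16.67


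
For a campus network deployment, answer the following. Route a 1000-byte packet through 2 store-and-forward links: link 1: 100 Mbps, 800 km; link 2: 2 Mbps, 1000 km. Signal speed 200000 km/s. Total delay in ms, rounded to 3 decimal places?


Packet = 1000 bytes = 8000 bits. Store-and-forward: sum (t_trans + t_prop) per link.
Link 1: t_trans = 8000/(100*10^6) s = 0.0800 ms; t_prop = 800/200000 s = 4.0000 ms; subtotal = 4.0800 ms
Link 2: t_trans = 8000/(2*10^6) s = 4.0000 ms; t_prop = 1000/200000 s = 5.0000 ms; subtotal = 9.0000 ms
End-to-end = 4.0800 + 9.0000 = 13.0800 ms -> 13.080 ms (3 dp)

13.080


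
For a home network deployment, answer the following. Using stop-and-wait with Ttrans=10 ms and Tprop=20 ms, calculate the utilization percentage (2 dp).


Given: Ttrans = 10 ms, Tprop = 20 ms
RTT = 2 * Tprop = 2 * 20 = 40 ms
U = Ttrans / (Ttrans + RTT)
U = 10 / (10 + 40)
U = 10 / 50 = 0.2
U% = 20.00%

20.00


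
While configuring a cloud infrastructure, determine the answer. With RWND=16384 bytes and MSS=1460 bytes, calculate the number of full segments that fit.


Given: RWND = 16384 bytes, MSS = 1460 bytes
Full segments = floor(RWND / MSS)
Full segments = floor(16384 / 1460)
Full segments = floor(11.2219) = 11

11


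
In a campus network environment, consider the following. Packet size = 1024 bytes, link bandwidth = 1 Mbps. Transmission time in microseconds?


Given: packet = 1024 bytes, bandwidth = 1 Mbps
Packet in bits = 1024 * 8 = 8192 bits
Bandwidth = 1 * 10^6 = 1000000 bps
Time = 8192 / 1000000 seconds
Time in us = 8192 * 10^6 / 1000000 = 8192

8192


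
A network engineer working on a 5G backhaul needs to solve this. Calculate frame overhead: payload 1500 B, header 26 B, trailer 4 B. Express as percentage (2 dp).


Given: payload = 1500 B, header = 26 B, trailer = 4 B
Overhead bytes = header + trailer = 26 + 4 = 30
Total frame = payload + overhead = 1500 + 30 = 1530
Overhead % = 30 / 1530 * 100 = 1.9608% -> 1.96% (2 dp)

1.96


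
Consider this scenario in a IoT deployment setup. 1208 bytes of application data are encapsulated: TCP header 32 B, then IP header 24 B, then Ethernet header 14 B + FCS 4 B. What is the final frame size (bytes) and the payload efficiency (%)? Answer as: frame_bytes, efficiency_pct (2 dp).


TCP segment = 1208 + 32 = 1240 B
IP packet = 1240 + 24 = 1264 B
Ethernet frame = 1264 + 14 + 4 = 1282 B
Efficiency = app / frame = 1208 / 1282 = 0.942278 = 94.2278% -> 94.23% (2 dp)

1282, 94.23


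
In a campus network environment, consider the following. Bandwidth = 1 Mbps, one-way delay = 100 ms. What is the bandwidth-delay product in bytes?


Given: bandwidth = 1 Mbps, delay = 100 ms
BDP in bits = 1 * 10^6 * 100 / 1000
BDP in bits = 100000
BDP in bytes = 100000 / 8 = 12500

12500


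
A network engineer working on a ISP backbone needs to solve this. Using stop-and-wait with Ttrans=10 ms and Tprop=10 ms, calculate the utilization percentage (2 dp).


Given: Ttrans = 10 ms, Tprop = 10 ms
RTT = 2 * Tprop = 2 * 10 = 20 ms
U = Ttrans / (Ttrans + RTT)
U = 10 / (10 + 20)
U = 10 / 30 = 0.333333
U% = 33.33%

33.33


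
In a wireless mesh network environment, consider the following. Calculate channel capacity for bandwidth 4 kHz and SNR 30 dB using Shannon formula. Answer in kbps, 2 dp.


Given: B = 4 kHz, SNR = 30 dB
SNR linear = 10^(30/10) = 1000
1 + SNR = 1001
log2(1001) = 9.9672262588
C = 4 * 1000 * 9.9672262588 = 39868.9050 bps
C = 39.868905 kbps -> 39.87 kbps (2 dp)

39.87


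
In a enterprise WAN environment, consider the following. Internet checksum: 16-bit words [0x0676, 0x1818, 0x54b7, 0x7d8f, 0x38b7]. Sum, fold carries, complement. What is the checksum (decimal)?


Given words: [0x0676, 0x1818, 0x54b7, 0x7d8f, 0x38b7]
Step 1: Sum all words
Raw sum = 1654 + 6168 + 21687 + 32143 + 14519 = 76171
Step 2: Fold carry: (10635 + 1) = 10636
One's complement = ~10636 & 0xFFFF = 54899

54899


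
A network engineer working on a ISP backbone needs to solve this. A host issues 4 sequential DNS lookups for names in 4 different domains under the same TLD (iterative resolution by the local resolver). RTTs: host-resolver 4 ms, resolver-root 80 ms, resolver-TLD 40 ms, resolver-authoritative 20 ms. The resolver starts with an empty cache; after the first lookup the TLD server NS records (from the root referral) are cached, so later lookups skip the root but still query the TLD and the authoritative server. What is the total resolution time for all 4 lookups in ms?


Lookup 1 (cold cache): local + root + TLD + auth = 4 + 80 + 40 + 20 = 144 ms
Lookups 2..4 (TLD NS cached -> skip root; new domain -> still ask TLD and auth): local + TLD + auth = 4 + 40 + 20 = 64 ms each
Remaining 3 lookups: 3 * 64 = 192 ms
Total = 144 + 192 = 336 ms

336


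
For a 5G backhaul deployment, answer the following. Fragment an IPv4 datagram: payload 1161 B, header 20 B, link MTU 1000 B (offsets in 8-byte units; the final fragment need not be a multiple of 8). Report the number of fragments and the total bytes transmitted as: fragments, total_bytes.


Max data per non-final fragment = floor((MTU - header)/8)*8 = floor((1000 - 20)/8)*8 = floor(980/8)*8 = 976 B
Final fragment needs no 8-byte alignment: it can carry up to MTU - header = 980 B
Non-final fragments needed = ceil((payload - 980) / 976) = ceil(181/976) = ceil(0.1855) = 1
Number of fragments = 1 + 1 = 2
Fragment sizes (data): 1 * 976 B + 185 B (last, 185 <= 980 OK)
Total bytes sent = payload + n_frags * header = 1161 + 2*20 = 1161 + 40 = 1201 B

2, 1201


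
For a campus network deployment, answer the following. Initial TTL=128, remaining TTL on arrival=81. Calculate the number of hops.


Given: initial TTL = 128, received TTL = 81
Hops = initial TTL - received TTL
Hops = 128 - 81 = 47

47


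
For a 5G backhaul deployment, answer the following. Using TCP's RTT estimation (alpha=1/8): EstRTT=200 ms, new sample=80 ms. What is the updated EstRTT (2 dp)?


Given: EstRTT = 200 ms, SampleRTT = 80 ms, alpha = 1/8
New EstRTT = (1 - alpha) * EstRTT + alpha * SampleRTT
(7/8) * 200 = 175
(1/8) * 80 = 10
New EstRTT = 175 + 10 = 185 ms -> 185.00 ms (2 dp)

185.00


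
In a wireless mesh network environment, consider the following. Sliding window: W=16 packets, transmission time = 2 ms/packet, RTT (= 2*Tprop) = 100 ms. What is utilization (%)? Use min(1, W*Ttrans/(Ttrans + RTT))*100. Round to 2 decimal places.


Given: W = 16, Ttrans = 2 ms, RTT = 100 ms (= 2 * Tprop, Tprop = 50 ms)
Cycle time = Ttrans + RTT = 2 + 100 = 102 ms (first packet sent until its ACK returns)
W * Ttrans = 16 * 2 = 32 ms of sending per cycle
W * Ttrans / (Ttrans + RTT) = 32 / 102 = 0.313725
U = min(1, 0.313725) = 0.313725
U% = 31.37%

31.37


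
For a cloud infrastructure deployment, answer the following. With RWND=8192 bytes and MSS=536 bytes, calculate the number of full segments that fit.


Given: RWND = 8192 bytes, MSS = 536 bytes
Full segments = floor(RWND / MSS)
Full segments = floor(8192 / 536)
Full segments = floor(15.2836) = 15

15


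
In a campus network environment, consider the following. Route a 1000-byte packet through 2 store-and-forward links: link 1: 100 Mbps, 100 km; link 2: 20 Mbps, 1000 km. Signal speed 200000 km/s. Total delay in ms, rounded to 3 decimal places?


Packet = 1000 bytes = 8000 bits. Store-and-forward: sum (t_trans + t_prop) per link.
Link 1: t_trans = 8000/(100*10^6) s = 0.0800 ms; t_prop = 100/200000 s = 0.5000 ms; subtotal = 0.5800 ms
Link 2: t_trans = 8000/(20*10^6) s = 0.4000 ms; t_prop = 1000/200000 s = 5.0000 ms; subtotal = 5.4000 ms
End-to-end = 0.5800 + 5.4000 = 5.9800 ms -> 5.980 ms (3 dp)

5.980


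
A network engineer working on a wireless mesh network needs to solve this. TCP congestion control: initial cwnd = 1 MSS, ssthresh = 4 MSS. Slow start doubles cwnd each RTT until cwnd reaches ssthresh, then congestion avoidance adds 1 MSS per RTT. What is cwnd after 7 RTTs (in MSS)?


RTT 0: cwnd = 1 MSS (initial)
RTT 1: cwnd = 2 MSS (slow start, doubled)
RTT 2: cwnd = 4 MSS (slow start, doubled)
RTT 3: cwnd = 5 MSS (congestion avoidance, +1)
RTT 4: cwnd = 6 MSS (congestion avoidance, +1)
RTT 5: cwnd = 7 MSS (congestion avoidance, +1)
RTT 6: cwnd = 8 MSS (congestion avoidance, +1)
RTT 7: cwnd = 9 MSS (congestion avoidance, +1)

9


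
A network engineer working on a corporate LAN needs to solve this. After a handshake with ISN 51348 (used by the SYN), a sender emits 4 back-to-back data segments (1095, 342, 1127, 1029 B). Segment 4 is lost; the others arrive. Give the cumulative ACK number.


SYN uses sequence number 51348; first data byte = ISN + 1 = 51349.
Segment 1: SEQ = 51349, len = 1095 B, covers [51349, 52443]
Segment 2: SEQ = 52444, len = 342 B, covers [52444, 52785]
Segment 3: SEQ = 52786, len = 1127 B, covers [52786, 53912]
Segment 4: SEQ = 53913, len = 1029 B, covers [53913, 54941] [LOST]
In-order data received: bytes [51349, 53912] (segments 1..3).
Segment 4 missing -> gap begins at byte 53913.
Cumulative ACK = next expected in-order byte = 51349 + 1095 + 342 + 1127 = 53913

53913


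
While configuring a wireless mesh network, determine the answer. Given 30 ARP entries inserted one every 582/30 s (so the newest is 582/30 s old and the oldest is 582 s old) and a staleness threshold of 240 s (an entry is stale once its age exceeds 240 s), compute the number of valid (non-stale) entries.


Ages are k * 582/30 s for k = 1..30 (spacing = 19.4000 s).
Entry k is valid iff k * 582/30 <= 240 iff k <= 30 * 240 / 582 = 12.3711
n_valid = floor(12.3711) = 12
(n_stale = 30 - 12 = 18)

12
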